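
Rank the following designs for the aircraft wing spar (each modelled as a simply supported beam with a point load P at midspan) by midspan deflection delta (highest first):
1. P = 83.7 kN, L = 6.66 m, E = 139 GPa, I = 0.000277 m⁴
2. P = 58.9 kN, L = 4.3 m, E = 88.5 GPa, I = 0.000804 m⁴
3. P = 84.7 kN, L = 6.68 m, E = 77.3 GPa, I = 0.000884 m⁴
Model: a simply supported beam with a point load P at midspan, so delta = (P·L^3) / (48·E·I) (SI units).
  Case 1: delta = (83700 × 6.66^3) / (48 × (1.39 × 10¹¹) × 0.000277) = 0.01338 m = 13.38 mm
  Case 2: delta = (58900 × 4.3^3) / (48 × (8.85 × 10¹⁰) × 0.000804) = 0.001371 m = 1.371 mm
  Case 3: delta = (84700 × 6.68^3) / (48 × (7.73 × 10¹⁰) × 0.000884) = 0.007697 m = 7.697 mm
Ordering: 13.38 mm (case 1) > 7.697 mm (case 3) > 1.371 mm (case 2)
Final answer: 1, 3, 2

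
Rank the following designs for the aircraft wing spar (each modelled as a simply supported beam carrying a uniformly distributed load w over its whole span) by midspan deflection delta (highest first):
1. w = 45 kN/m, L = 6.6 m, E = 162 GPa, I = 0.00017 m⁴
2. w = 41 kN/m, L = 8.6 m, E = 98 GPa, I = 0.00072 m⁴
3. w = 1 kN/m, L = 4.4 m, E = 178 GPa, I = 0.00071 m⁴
Model: a simply supported beam carrying a uniformly distributed load w over its whole span, so delta = (5·w·L^4) / (384·E·I) (SI units).
  Case 1: delta = (5 × 45000 × 6.6^4) / (384 × (1.62 × 10¹¹) × 0.00017) = 0.04037 m = 40.37 mm
  Case 2: delta = (5 × 41000 × 8.6^4) / (384 × (9.8 × 10¹⁰) × 0.00072) = 0.04139 m = 41.39 mm
  Case 3: delta = (5 × 1000 × 4.4^4) / (384 × (1.78 × 10¹¹) × 0.00071) = 3.862 × 10⁻⁵ m = 0.03862 mm
Ordering: 41.39 mm (case 2) > 40.37 mm (case 1) > 0.03862 mm (case 3)
Final answer: 2, 1, 3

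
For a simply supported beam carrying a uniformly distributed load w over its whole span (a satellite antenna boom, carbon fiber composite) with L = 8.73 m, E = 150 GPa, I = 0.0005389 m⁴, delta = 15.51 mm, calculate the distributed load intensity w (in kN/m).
Model: a simply supported beam carrying a uniformly distributed load w over its whole span, so delta = (5·w·L^4) / (384·E·I).
Solve for w: w = (384·delta·E·I) / (5·L^4).
Convert to SI units:
  E = 150 GPa = 1.5 × 10¹¹ Pa
  delta = 15.51 mm = 0.01551 m
Substitute:
  w = (384 × 0.01551 × (1.5 × 10¹¹) × 0.0005389) / (5 × 8.73^4)
  w = 16580 N/m
Convert: w = 16580 N/m = 16.58 kN/m
Final answer: w = 16.58 kN/m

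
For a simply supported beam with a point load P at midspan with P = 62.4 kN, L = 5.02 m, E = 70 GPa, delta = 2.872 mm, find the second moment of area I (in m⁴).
Model: a simply supported beam with a point load P at midspan, so delta = (P·L^3) / (48·E·I).
Solve for I: I = (P·L^3) / (48·delta·E).
Convert to SI units:
  P = 62.4 kN = 62400 N
  E = 70 GPa = 7 × 10¹⁰ Pa
  delta = 2.872 mm = 0.002872 m
Substitute:
  I = (62400 × 5.02^3) / (48 × 0.002872 × (7 × 10¹⁰))
  I = 0.000818 m⁴
Final answer: I = 0.000818 m⁴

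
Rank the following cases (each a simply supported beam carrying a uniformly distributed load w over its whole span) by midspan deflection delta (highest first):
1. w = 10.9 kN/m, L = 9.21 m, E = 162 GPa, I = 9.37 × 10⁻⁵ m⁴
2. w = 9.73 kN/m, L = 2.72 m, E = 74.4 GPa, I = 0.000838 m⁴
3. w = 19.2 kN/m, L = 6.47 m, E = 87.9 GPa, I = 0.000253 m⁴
Model: a simply supported beam carrying a uniformly distributed load w over its whole span, so delta = (5·w·L^4) / (384·E·I) (SI units).
  Case 1: delta = (5 × 10900 × 9.21^4) / (384 × (1.62 × 10¹¹) × (9.37 × 10⁻⁵)) = 0.06727 m = 67.27 mm
  Case 2: delta = (5 × 9730 × 2.72^4) / (384 × (7.44 × 10¹⁰) × 0.000838) = 0.0001112 m = 0.1112 mm
  Case 3: delta = (5 × 19200 × 6.47^4) / (384 × (8.79 × 10¹⁰) × 0.000253) = 0.0197 m = 19.7 mm
Ordering: 67.27 mm (case 1) > 19.7 mm (case 3) > 0.1112 mm (case 2)
Final answer: 1, 3, 2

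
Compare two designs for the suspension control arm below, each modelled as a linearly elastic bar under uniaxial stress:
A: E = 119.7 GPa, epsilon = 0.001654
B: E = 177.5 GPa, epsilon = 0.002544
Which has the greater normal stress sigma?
Model: a linearly elastic bar under uniaxial stress, so sigma = E·epsilon (SI units).
  A: sigma = (1.197 × 10¹¹) × 0.001654 = 1.98 × 10⁸ Pa = 198 MPa
  B: sigma = (1.775 × 10¹¹) × 0.002544 = 4.516 × 10⁸ Pa = 451.6 MPa
451.6 MPa > 198 MPa, so B is larger.
Final answer: B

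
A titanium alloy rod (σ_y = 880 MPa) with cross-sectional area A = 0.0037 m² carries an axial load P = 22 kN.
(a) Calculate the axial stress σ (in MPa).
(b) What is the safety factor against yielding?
(a) Axial stress σ = P/A. Convert P = 22 kN = 22000 N.
  σ = 22000 / 0.0037 = 5.946 × 10⁶ Pa = 5.946 MPa
(b) Safety factor SF = σ_y/σ = 880 / 5.946 = 148
Final answer: (a) σ = 5.946 MPa, (b) SF = 148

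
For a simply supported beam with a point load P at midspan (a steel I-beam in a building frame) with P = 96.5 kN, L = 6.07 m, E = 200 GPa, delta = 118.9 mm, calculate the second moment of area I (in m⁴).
Model: a simply supported beam with a point load P at midspan, so delta = (P·L^3) / (48·E·I).
Solve for I: I = (P·L^3) / (48·delta·E).
Convert to SI units:
  P = 96.5 kN = 96500 N
  E = 200 GPa = 2 × 10¹¹ Pa
  delta = 118.9 mm = 0.1189 m
Substitute:
  I = (96500 × 6.07^3) / (48 × 0.1189 × (2 × 10¹¹))
  I = 1.891 × 10⁻⁵ m⁴
Final answer: I = 1.891 × 10⁻⁵ m⁴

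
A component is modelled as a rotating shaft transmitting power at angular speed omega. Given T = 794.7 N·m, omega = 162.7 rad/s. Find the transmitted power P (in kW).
Model: a rotating shaft transmitting power at angular speed omega, so P = T·omega.
Substitute:
  P = 794.7 × 162.7
  P = 129300 W
Convert: P = 129300 W = 129.3 kW
Final answer: P = 129.3 kW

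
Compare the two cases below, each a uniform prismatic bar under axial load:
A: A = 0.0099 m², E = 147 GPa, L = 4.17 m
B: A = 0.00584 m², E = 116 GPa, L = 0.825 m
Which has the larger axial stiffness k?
Model: a uniform prismatic bar under axial load, so k = (A·E) / L (SI units).
  A: k = (0.0099 × (1.47 × 10¹¹)) / 4.17 = 3.49 × 10⁸ N/m = 349 MN/m
  B: k = (0.00584 × (1.16 × 10¹¹)) / 0.825 = 8.211 × 10⁸ N/m = 821.1 MN/m
821.1 MN/m > 349 MN/m, so B is larger.
Final answer: B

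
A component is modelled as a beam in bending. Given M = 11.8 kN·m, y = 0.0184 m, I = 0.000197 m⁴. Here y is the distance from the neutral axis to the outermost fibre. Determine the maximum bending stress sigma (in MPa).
Model: a beam in bending, so sigma = (M·y) / I.
Convert to SI units:
  M = 11.8 kN·m = 11800 N·m
Substitute:
  sigma = (11800 × 0.0184) / 0.000197
  sigma = 1.102 × 10⁶ Pa
Convert: sigma = 1.102 × 10⁶ Pa = 1.102 MPa
Final answer: sigma = 1.102 MPa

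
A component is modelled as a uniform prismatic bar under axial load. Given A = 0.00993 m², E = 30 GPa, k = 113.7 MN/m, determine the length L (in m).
Model: a uniform prismatic bar under axial load, so k = (A·E) / L.
Solve for L: L = (A·E) / k.
Convert to SI units:
  E = 30 GPa = 3 × 10¹⁰ Pa
  k = 113.7 MN/m = 1.137 × 10⁸ N/m
Substitute:
  L = (0.00993 × (3 × 10¹⁰)) / (1.137 × 10⁸)
  L = 2.62 m
Final answer: L = 2.62 m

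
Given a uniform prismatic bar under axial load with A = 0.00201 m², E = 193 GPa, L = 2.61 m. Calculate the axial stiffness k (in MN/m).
Model: a uniform prismatic bar under axial load, so k = (A·E) / L.
Convert to SI units:
  E = 193 GPa = 1.93 × 10¹¹ Pa
Substitute:
  k = (0.00201 × (1.93 × 10¹¹)) / 2.61
  k = 1.486 × 10⁸ N/m
Convert: k = 1.486 × 10⁸ N/m = 148.6 MN/m
Final answer: k = 148.6 MN/m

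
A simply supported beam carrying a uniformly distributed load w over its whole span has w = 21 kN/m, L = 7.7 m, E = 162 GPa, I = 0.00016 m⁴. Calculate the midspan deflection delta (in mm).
Model: a simply supported beam carrying a uniformly distributed load w over its whole span, so delta = (5·w·L^4) / (384·E·I).
Convert to SI units:
  w = 21 kN/m = 21000 N/m
  E = 162 GPa = 1.62 × 10¹¹ Pa
Substitute:
  delta = (5 × 21000 × 7.7^4) / (384 × (1.62 × 10¹¹) × 0.00016)
  delta = 0.03708 m
Convert: delta = 0.03708 m = 37.08 mm
Final answer: delta = 37.08 mm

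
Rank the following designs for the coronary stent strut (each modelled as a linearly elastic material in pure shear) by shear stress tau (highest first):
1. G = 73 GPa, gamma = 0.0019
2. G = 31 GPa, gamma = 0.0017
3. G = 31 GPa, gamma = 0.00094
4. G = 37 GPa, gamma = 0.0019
Model: a linearly elastic material in pure shear, so tau = G·gamma (SI units).
  Case 1: tau = (7.3 × 10¹⁰) × 0.0019 = 1.387 × 10⁸ Pa = 138.7 MPa
  Case 2: tau = (3.1 × 10¹⁰) × 0.0017 = 5.27 × 10⁷ Pa = 52.7 MPa
  Case 3: tau = (3.1 × 10¹⁰) × 0.00094 = 2.914 × 10⁷ Pa = 29.14 MPa
  Case 4: tau = (3.7 × 10¹⁰) × 0.0019 = 7.03 × 10⁷ Pa = 70.3 MPa
Ordering: 138.7 MPa (case 1) > 70.3 MPa (case 4) > 52.7 MPa (case 2) > 29.14 MPa (case 3)
Final answer: 1, 4, 2, 3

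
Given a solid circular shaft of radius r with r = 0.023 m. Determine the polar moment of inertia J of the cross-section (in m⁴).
Model: a solid circular shaft of radius r, so J = (π·r^4) / 2.
Substitute:
  J = (π × 0.023^4) / 2
  J = 4.396 × 10⁻⁷ m⁴
Final answer: J = 4.396 × 10⁻⁷ m⁴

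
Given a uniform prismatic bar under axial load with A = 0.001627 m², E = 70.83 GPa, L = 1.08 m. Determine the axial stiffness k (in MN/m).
Model: a uniform prismatic bar under axial load, so k = (A·E) / L.
Convert to SI units:
  E = 70.83 GPa = 7.083 × 10¹⁰ Pa
Substitute:
  k = (0.001627 × (7.083 × 10¹⁰)) / 1.08
  k = 1.067 × 10⁸ N/m
Convert: k = 1.067 × 10⁸ N/m = 106.7 MN/m
Final answer: k = 106.7 MN/m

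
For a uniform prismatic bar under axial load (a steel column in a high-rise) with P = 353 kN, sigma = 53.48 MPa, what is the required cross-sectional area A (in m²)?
Model: a uniform prismatic bar under axial load, so sigma = P / A.
Solve for A: A = P / sigma.
Convert to SI units:
  P = 353 kN = 353000 N
  sigma = 53.48 MPa = 5.348 × 10⁷ Pa
Substitute:
  A = 353000 / (5.348 × 10⁷)
  A = 0.006601 m²
Final answer: A = 0.006601 m²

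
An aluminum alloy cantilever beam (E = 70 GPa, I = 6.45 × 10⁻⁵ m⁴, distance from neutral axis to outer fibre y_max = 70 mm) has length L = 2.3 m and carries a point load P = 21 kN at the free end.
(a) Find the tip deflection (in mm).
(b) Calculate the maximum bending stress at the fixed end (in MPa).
(a) Tip deflection of a cantilever with an end point load: δ = P·L^3 / (3·E·I). Convert P = 21 kN = 21000 N, E = 70 GPa = 7 × 10¹⁰ Pa.
  δ = (21000 × 2.3^3) / (3 × (7 × 10¹⁰) × (6.45 × 10⁻⁵)) = 0.01886 m = 18.86 mm
(b) Maximum bending moment at the fixed end: M = P·L = 21000 × 2.3 = 48300 N·m. Convert y_max = 70 mm = 0.07 m.
  σ = M·y_max / I = (48300 × 0.07) / (6.45 × 10⁻⁵) = 5.242 × 10⁷ Pa = 52.42 MPa
Final answer: (a) δ = 18.86 mm, (b) σ = 52.42 MPa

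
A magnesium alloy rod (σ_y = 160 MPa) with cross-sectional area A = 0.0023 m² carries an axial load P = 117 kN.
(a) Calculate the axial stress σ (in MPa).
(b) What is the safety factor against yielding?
(a) Axial stress σ = P/A. Convert P = 117 kN = 117000 N.
  σ = 117000 / 0.0023 = 5.087 × 10⁷ Pa = 50.87 MPa
(b) Safety factor SF = σ_y/σ = 160 / 50.87 = 3.145
Final answer: (a) σ = 50.87 MPa, (b) SF = 3.145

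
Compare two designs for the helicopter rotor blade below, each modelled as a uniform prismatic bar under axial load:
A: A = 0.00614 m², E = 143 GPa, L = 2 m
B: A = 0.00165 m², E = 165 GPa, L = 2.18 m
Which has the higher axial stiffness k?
Model: a uniform prismatic bar under axial load, so k = (A·E) / L (SI units).
  A: k = (0.00614 × (1.43 × 10¹¹)) / 2 = 4.39 × 10⁸ N/m = 439 MN/m
  B: k = (0.00165 × (1.65 × 10¹¹)) / 2.18 = 1.249 × 10⁸ N/m = 124.9 MN/m
439 MN/m > 124.9 MN/m, so A is larger.
Final answer: A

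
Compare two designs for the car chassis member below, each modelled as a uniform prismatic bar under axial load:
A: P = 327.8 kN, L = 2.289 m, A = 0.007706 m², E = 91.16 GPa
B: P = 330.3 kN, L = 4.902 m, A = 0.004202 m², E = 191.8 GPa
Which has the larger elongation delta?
Model: a uniform prismatic bar under axial load, so delta = (P·L) / (A·E) (SI units).
  A: delta = (327800 × 2.289) / (0.007706 × (9.116 × 10¹⁰)) = 0.001068 m = 1.068 mm
  B: delta = (330300 × 4.902) / (0.004202 × (1.918 × 10¹¹)) = 0.002009 m = 2.009 mm
2.009 mm > 1.068 mm, so B is larger.
Final answer: B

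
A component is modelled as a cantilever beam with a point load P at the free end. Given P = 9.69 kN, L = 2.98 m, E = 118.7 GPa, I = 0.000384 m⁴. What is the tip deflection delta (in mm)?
Model: a cantilever beam with a point load P at the free end, so delta = (P·L^3) / (3·E·I).
Convert to SI units:
  P = 9.69 kN = 9690 N
  E = 118.7 GPa = 1.187 × 10¹¹ Pa
Substitute:
  delta = (9690 × 2.98^3) / (3 × (1.187 × 10¹¹) × 0.000384)
  delta = 0.001875 m
Convert: delta = 0.001875 m = 1.875 mm
Final answer: delta = 1.875 mm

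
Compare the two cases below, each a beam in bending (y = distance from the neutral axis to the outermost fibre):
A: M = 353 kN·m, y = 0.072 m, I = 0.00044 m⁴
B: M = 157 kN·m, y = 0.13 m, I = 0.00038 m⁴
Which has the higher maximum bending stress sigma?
Model: a beam in bending (y = distance from the neutral axis to the outermost fibre), so sigma = (M·y) / I (SI units).
  A: sigma = (353000 × 0.072) / 0.00044 = 5.776 × 10⁷ Pa = 57.76 MPa
  B: sigma = (157000 × 0.13) / 0.00038 = 5.371 × 10⁷ Pa = 53.71 MPa
57.76 MPa > 53.71 MPa, so A is larger.
Final answer: A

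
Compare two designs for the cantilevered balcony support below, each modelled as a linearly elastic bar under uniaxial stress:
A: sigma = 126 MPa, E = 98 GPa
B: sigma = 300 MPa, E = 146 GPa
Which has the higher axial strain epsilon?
Model: a linearly elastic bar under uniaxial stress, so epsilon = sigma / E (SI units).
  A: epsilon = (1.26 × 10⁸) / (9.8 × 10¹⁰) = 0.001286
  B: epsilon = (3 × 10⁸) / (1.46 × 10¹¹) = 0.002055
0.002055 > 0.001286, so B is larger.
Final answer: B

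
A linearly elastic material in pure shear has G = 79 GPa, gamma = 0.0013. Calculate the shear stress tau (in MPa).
Model: a linearly elastic material in pure shear, so tau = G·gamma.
Convert to SI units:
  G = 79 GPa = 7.9 × 10¹⁰ Pa
Substitute:
  tau = (7.9 × 10¹⁰) × 0.0013
  tau = 1.027 × 10⁸ Pa
Convert: tau = 1.027 × 10⁸ Pa = 102.7 MPa
Final answer: tau = 102.7 MPa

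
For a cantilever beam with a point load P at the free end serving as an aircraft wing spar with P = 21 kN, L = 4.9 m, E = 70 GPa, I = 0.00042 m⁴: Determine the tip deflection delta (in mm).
Model: a cantilever beam with a point load P at the free end, so delta = (P·L^3) / (3·E·I).
Convert to SI units:
  P = 21 kN = 21000 N
  E = 70 GPa = 7 × 10¹⁰ Pa
Substitute:
  delta = (21000 × 4.9^3) / (3 × (7 × 10¹⁰) × 0.00042)
  delta = 0.02801 m
Convert: delta = 0.02801 m = 28.01 mm
Final answer: delta = 28.01 mm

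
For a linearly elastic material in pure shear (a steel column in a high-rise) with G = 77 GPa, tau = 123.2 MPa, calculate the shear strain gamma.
Model: a linearly elastic material in pure shear, so tau = G·gamma.
Solve for gamma: gamma = tau / G.
Convert to SI units:
  G = 77 GPa = 7.7 × 10¹⁰ Pa
  tau = 123.2 MPa = 1.232 × 10⁸ Pa
Substitute:
  gamma = (1.232 × 10⁸) / (7.7 × 10¹⁰)
  gamma = 0.0016
Final answer: gamma = 0.0016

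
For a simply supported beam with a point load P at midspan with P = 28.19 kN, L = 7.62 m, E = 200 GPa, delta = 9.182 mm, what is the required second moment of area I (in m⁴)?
Model: a simply supported beam with a point load P at midspan, so delta = (P·L^3) / (48·E·I).
Solve for I: I = (P·L^3) / (48·delta·E).
Convert to SI units:
  P = 28.19 kN = 28190 N
  E = 200 GPa = 2 × 10¹¹ Pa
  delta = 9.182 mm = 0.009182 m
Substitute:
  I = (28190 × 7.62^3) / (48 × 0.009182 × (2 × 10¹¹))
  I = 0.0001415 m⁴
Final answer: I = 0.0001415 m⁴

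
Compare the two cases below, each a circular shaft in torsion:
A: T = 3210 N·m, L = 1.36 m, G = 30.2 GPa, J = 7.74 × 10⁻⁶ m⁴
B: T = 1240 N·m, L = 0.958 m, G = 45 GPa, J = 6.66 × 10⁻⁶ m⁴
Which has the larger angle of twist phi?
Model: a circular shaft in torsion, so phi = (T·L) / (G·J) (SI units).
  A: phi = (3210 × 1.36) / ((3.02 × 10¹⁰) × (7.74 × 10⁻⁶)) = 0.01868 rad = 1.07°
  B: phi = (1240 × 0.958) / ((4.5 × 10¹⁰) × (6.66 × 10⁻⁶)) = 0.003964 rad = 0.2271°
1.07° > 0.2271°, so A is larger.
Final answer: A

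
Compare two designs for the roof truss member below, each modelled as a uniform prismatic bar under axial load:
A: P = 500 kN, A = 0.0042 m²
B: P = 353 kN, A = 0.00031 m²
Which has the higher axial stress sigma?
Model: a uniform prismatic bar under axial load, so sigma = P / A (SI units).
  A: sigma = 500000 / 0.0042 = 1.19 × 10⁸ Pa = 119 MPa
  B: sigma = 353000 / 0.00031 = 1.139 × 10⁹ Pa = 1139 MPa
1139 MPa > 119 MPa, so B is larger.
Final answer: B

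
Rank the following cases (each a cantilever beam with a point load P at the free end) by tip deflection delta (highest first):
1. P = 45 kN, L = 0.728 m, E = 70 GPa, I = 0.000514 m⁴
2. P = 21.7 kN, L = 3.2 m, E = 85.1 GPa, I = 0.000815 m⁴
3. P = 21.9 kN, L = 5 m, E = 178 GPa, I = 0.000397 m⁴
Model: a cantilever beam with a point load P at the free end, so delta = (P·L^3) / (3·E·I) (SI units).
  Case 1: delta = (45000 × 0.728^3) / (3 × (7 × 10¹⁰) × 0.000514) = 0.0001609 m = 0.1609 mm
  Case 2: delta = (21700 × 3.2^3) / (3 × (8.51 × 10¹⁰) × 0.000815) = 0.003417 m = 3.417 mm
  Case 3: delta = (21900 × 5^3) / (3 × (1.78 × 10¹¹) × 0.000397) = 0.01291 m = 12.91 mm
Ordering: 12.91 mm (case 3) > 3.417 mm (case 2) > 0.1609 mm (case 1)
Final answer: 3, 2, 1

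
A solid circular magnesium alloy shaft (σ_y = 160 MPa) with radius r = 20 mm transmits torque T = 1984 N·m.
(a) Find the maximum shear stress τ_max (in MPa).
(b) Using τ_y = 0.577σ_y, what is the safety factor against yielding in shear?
(a) For a solid circular shaft, τ_max = T·r/J with J = π·r^4/2, i.e. τ_max = 2·T / (π·r^3). Convert r = 20 mm = 0.02 m.
  τ_max = (2 × 1984) / (π × 0.02^3) = 1.579 × 10⁸ Pa = 157.9 MPa
(b) τ_y = 0.577 × 160 = 92.32 MPa
  SF = τ_y/τ_max = 92.32 / 157.9 = 0.5847
Final answer: (a) τ_max = 157.9 MPa, (b) SF = 0.5847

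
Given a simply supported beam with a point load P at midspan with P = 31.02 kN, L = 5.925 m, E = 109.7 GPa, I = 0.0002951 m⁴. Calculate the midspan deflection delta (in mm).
Model: a simply supported beam with a point load P at midspan, so delta = (P·L^3) / (48·E·I).
Convert to SI units:
  P = 31.02 kN = 31020 N
  E = 109.7 GPa = 1.097 × 10¹¹ Pa
Substitute:
  delta = (31020 × 5.925^3) / (48 × (1.097 × 10¹¹) × 0.0002951)
  delta = 0.004152 m
Convert: delta = 0.004152 m = 4.152 mm
Final answer: delta = 4.152 mm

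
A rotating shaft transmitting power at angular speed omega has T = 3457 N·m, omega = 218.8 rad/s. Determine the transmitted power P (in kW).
Model: a rotating shaft transmitting power at angular speed omega, so P = T·omega.
Substitute:
  P = 3457 × 218.8
  P = 756400 W
Convert: P = 756400 W = 756.4 kW
Final answer: P = 756.4 kW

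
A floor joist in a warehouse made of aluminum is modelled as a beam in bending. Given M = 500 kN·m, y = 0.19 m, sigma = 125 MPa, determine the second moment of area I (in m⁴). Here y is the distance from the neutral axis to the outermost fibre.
Model: a beam in bending, so sigma = (M·y) / I.
Solve for I: I = (M·y) / sigma.
Convert to SI units:
  M = 500 kN·m = 500000 N·m
  sigma = 125 MPa = 1.25 × 10⁸ Pa
Substitute:
  I = (500000 × 0.19) / (1.25 × 10⁸)
  I = 0.00076 m⁴
Final answer: I = 0.00076 m⁴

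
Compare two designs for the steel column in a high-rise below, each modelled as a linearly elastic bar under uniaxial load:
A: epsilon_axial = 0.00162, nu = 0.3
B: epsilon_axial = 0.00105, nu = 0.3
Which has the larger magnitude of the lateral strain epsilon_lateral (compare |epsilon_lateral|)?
Model: a linearly elastic bar under uniaxial load, so epsilon_lateral = -nu·epsilon_axial (SI units).
  A: epsilon_lateral = -(0.3 × 0.00162) = -0.000486
  B: epsilon_lateral = -(0.3 × 0.00105) = -0.000315
|epsilon_lateral|: A = 0.000486, B = 0.000315, so A is larger in magnitude.
Final answer: A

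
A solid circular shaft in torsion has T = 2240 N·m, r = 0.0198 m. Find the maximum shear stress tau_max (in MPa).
Model: a solid circular shaft in torsion, so tau_max = (2·T) / (π·r^3).
Substitute:
  tau_max = (2 × 2240) / (π × 0.0198^3)
  tau_max = 1.837 × 10⁸ Pa
Convert: tau_max = 1.837 × 10⁸ Pa = 183.7 MPa
Final answer: tau_max = 183.7 MPa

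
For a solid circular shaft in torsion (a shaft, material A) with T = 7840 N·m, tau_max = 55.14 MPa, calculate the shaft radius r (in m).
Model: a solid circular shaft in torsion, so tau_max = (2·T) / (π·r^3).
Solve for r: r = ((2·T) / (π·tau_max))^(1/3).
Convert to SI units:
  tau_max = 55.14 MPa = 5.514 × 10⁷ Pa
Substitute:
  r = ((2 × 7840) / (π × (5.514 × 10⁷)))^(1/3)
  r = 0.0449 m
Final answer: r = 0.0449 m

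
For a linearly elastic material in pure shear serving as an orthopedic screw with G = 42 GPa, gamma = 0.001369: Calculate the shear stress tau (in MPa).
Model: a linearly elastic material in pure shear, so tau = G·gamma.
Convert to SI units:
  G = 42 GPa = 4.2 × 10¹⁰ Pa
Substitute:
  tau = (4.2 × 10¹⁰) × 0.001369
  tau = 5.75 × 10⁷ Pa
Convert: tau = 5.75 × 10⁷ Pa = 57.5 MPa
Final answer: tau = 57.5 MPa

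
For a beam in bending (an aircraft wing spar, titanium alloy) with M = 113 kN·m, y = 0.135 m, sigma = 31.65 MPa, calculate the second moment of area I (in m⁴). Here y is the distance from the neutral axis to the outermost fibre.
Model: a beam in bending, so sigma = (M·y) / I.
Solve for I: I = (M·y) / sigma.
Convert to SI units:
  M = 113 kN·m = 113000 N·m
  sigma = 31.65 MPa = 3.165 × 10⁷ Pa
Substitute:
  I = (113000 × 0.135) / (3.165 × 10⁷)
  I = 0.000482 m⁴
Final answer: I = 0.000482 m⁴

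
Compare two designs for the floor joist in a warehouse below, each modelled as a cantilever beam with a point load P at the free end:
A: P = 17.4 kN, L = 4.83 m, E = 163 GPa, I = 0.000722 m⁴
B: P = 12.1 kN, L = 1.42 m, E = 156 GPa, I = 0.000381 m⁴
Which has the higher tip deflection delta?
Model: a cantilever beam with a point load P at the free end, so delta = (P·L^3) / (3·E·I) (SI units).
  A: delta = (17400 × 4.83^3) / (3 × (1.63 × 10¹¹) × 0.000722) = 0.005553 m = 5.553 mm
  B: delta = (12100 × 1.42^3) / (3 × (1.56 × 10¹¹) × 0.000381) = 0.0001943 m = 0.1943 mm
5.553 mm > 0.1943 mm, so A is larger.
Final answer: A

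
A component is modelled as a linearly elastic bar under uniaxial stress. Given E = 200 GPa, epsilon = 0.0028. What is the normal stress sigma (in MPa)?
Model: a linearly elastic bar under uniaxial stress, so sigma = E·epsilon.
Convert to SI units:
  E = 200 GPa = 2 × 10¹¹ Pa
Substitute:
  sigma = (2 × 10¹¹) × 0.0028
  sigma = 5.6 × 10⁸ Pa
Convert: sigma = 5.6 × 10⁸ Pa = 560 MPa
Final answer: sigma = 560 MPa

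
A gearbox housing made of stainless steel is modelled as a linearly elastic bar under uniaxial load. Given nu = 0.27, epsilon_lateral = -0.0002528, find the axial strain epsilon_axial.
Model: a linearly elastic bar under uniaxial load, so epsilon_lateral = -nu·epsilon_axial.
Solve for epsilon_axial: epsilon_axial = -epsilon_lateral / nu.
Substitute:
  epsilon_axial = -(-0.0002528) / 0.27
  epsilon_axial = 0.0009363
Final answer: epsilon_axial = 0.0009363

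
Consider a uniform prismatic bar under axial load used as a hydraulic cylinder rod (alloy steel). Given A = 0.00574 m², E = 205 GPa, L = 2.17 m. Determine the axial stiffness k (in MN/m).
Model: a uniform prismatic bar under axial load, so k = (A·E) / L.
Convert to SI units:
  E = 205 GPa = 2.05 × 10¹¹ Pa
Substitute:
  k = (0.00574 × (2.05 × 10¹¹)) / 2.17
  k = 5.423 × 10⁸ N/m
Convert: k = 5.423 × 10⁸ N/m = 542.3 MN/m
Final answer: k = 542.3 MN/m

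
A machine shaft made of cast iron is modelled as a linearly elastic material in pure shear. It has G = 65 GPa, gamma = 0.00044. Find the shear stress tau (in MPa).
Model: a linearly elastic material in pure shear, so tau = G·gamma.
Convert to SI units:
  G = 65 GPa = 6.5 × 10¹⁰ Pa
Substitute:
  tau = (6.5 × 10¹⁰) × 0.00044
  tau = 2.86 × 10⁷ Pa
Convert: tau = 2.86 × 10⁷ Pa = 28.6 MPa
Final answer: tau = 28.6 MPa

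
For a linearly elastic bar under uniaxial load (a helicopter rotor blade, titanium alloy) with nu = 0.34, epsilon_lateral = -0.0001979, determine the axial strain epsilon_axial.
Model: a linearly elastic bar under uniaxial load, so epsilon_lateral = -nu·epsilon_axial.
Solve for epsilon_axial: epsilon_axial = -epsilon_lateral / nu.
Substitute:
  epsilon_axial = -(-0.0001979) / 0.34
  epsilon_axial = 0.0005821
Final answer: epsilon_axial = 0.0005821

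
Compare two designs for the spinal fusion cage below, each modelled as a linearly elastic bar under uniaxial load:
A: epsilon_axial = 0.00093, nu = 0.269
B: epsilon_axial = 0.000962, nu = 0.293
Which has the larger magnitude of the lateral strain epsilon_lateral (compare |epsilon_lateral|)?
Model: a linearly elastic bar under uniaxial load, so epsilon_lateral = -nu·epsilon_axial (SI units).
  A: epsilon_lateral = -(0.269 × 0.00093) = -0.0002502
  B: epsilon_lateral = -(0.293 × 0.000962) = -0.0002819
|epsilon_lateral|: A = 0.0002502, B = 0.0002819, so B is larger in magnitude.
Final answer: B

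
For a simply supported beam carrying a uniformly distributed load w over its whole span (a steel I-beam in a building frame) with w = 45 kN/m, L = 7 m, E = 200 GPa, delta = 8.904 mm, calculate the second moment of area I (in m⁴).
Model: a simply supported beam carrying a uniformly distributed load w over its whole span, so delta = (5·w·L^4) / (384·E·I).
Solve for I: I = (5·w·L^4) / (384·delta·E).
Convert to SI units:
  w = 45 kN/m = 45000 N/m
  E = 200 GPa = 2 × 10¹¹ Pa
  delta = 8.904 mm = 0.008904 m
Substitute:
  I = (5 × 45000 × 7^4) / (384 × 0.008904 × (2 × 10¹¹))
  I = 0.00079 m⁴
Final answer: I = 0.00079 m⁴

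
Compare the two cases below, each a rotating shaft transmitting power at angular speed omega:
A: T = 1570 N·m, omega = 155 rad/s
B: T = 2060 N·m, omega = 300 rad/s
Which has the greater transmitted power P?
Model: a rotating shaft transmitting power at angular speed omega, so P = T·omega (SI units).
  A: P = 1570 × 155 = 243400 W = 243.4 kW
  B: P = 2060 × 300 = 618000 W = 618 kW
618 kW > 243.4 kW, so B is larger.
Final answer: B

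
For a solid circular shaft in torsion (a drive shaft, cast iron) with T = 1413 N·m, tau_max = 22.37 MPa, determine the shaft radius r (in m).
Model: a solid circular shaft in torsion, so tau_max = (2·T) / (π·r^3).
Solve for r: r = ((2·T) / (π·tau_max))^(1/3).
Convert to SI units:
  tau_max = 22.37 MPa = 2.237 × 10⁷ Pa
Substitute:
  r = ((2 × 1413) / (π × (2.237 × 10⁷)))^(1/3)
  r = 0.03426 m
Final answer: r = 0.03426 m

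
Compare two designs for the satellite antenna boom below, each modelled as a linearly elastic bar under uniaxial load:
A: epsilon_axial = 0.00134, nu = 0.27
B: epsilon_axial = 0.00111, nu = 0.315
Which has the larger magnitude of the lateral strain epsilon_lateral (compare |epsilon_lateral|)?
Model: a linearly elastic bar under uniaxial load, so epsilon_lateral = -nu·epsilon_axial (SI units).
  A: epsilon_lateral = -(0.27 × 0.00134) = -0.0003618
  B: epsilon_lateral = -(0.315 × 0.00111) = -0.0003497
|epsilon_lateral|: A = 0.0003618, B = 0.0003497, so A is larger in magnitude.
Final answer: A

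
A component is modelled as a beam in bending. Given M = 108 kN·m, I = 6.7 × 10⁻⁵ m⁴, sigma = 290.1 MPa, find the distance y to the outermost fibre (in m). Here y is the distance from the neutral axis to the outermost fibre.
Model: a beam in bending, so sigma = (M·y) / I.
Solve for y: y = (sigma·I) / M.
Convert to SI units:
  M = 108 kN·m = 108000 N·m
  sigma = 290.1 MPa = 2.901 × 10⁸ Pa
Substitute:
  y = ((2.901 × 10⁸) × (6.7 × 10⁻⁵)) / 108000
  y = 0.18 m
Final answer: y = 0.18 m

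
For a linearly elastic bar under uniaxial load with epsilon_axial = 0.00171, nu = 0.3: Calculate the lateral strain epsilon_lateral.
Model: a linearly elastic bar under uniaxial load, so epsilon_lateral = -nu·epsilon_axial.
Substitute:
  epsilon_lateral = -(0.3 × 0.00171)
  epsilon_lateral = -0.000513
Final answer: epsilon_lateral = -0.000513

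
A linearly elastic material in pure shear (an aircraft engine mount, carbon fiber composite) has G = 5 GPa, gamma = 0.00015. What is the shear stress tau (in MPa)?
Model: a linearly elastic material in pure shear, so tau = G·gamma.
Convert to SI units:
  G = 5 GPa = 5 × 10⁹ Pa
Substitute:
  tau = (5 × 10⁹) × 0.00015
  tau = 750000 Pa
Convert: tau = 750000 Pa = 0.75 MPa
Final answer: tau = 0.75 MPa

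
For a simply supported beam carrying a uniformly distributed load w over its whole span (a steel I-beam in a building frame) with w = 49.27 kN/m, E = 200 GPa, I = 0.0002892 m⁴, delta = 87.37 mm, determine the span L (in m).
Model: a simply supported beam carrying a uniformly distributed load w over its whole span, so delta = (5·w·L^4) / (384·E·I).
Solve for L: L = ((384·delta·E·I) / (5·w))^(1/4).
Convert to SI units:
  w = 49.27 kN/m = 49270 N/m
  E = 200 GPa = 2 × 10¹¹ Pa
  delta = 87.37 mm = 0.08737 m
Substitute:
  L = ((384 × 0.08737 × (2 × 10¹¹) × 0.0002892) / (5 × 49270))^(1/4)
  L = 9.421 m
Final answer: L = 9.421 m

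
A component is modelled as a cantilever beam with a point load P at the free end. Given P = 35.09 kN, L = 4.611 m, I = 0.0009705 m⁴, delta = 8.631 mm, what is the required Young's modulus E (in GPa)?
Model: a cantilever beam with a point load P at the free end, so delta = (P·L^3) / (3·E·I).
Solve for E: E = (P·L^3) / (3·delta·I).
Convert to SI units:
  P = 35.09 kN = 35090 N
  delta = 8.631 mm = 0.008631 m
Substitute:
  E = (35090 × 4.611^3) / (3 × 0.008631 × 0.0009705)
  E = 1.369 × 10¹¹ Pa
Convert: E = 1.369 × 10¹¹ Pa = 136.9 GPa
Final answer: E = 136.9 GPa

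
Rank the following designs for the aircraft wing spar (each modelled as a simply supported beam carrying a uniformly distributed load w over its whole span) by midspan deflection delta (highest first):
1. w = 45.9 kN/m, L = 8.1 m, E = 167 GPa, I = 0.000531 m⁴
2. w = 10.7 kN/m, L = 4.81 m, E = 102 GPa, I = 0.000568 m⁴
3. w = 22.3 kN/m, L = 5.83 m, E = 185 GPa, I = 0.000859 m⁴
Model: a simply supported beam carrying a uniformly distributed load w over its whole span, so delta = (5·w·L^4) / (384·E·I) (SI units).
  Case 1: delta = (5 × 45900 × 8.1^4) / (384 × (1.67 × 10¹¹) × 0.000531) = 0.02901 m = 29.01 mm
  Case 2: delta = (5 × 10700 × 4.81^4) / (384 × (1.02 × 10¹¹) × 0.000568) = 0.001287 m = 1.287 mm
  Case 3: delta = (5 × 22300 × 5.83^4) / (384 × (1.85 × 10¹¹) × 0.000859) = 0.002111 m = 2.111 mm
Ordering: 29.01 mm (case 1) > 2.111 mm (case 3) > 1.287 mm (case 2)
Final answer: 1, 3, 2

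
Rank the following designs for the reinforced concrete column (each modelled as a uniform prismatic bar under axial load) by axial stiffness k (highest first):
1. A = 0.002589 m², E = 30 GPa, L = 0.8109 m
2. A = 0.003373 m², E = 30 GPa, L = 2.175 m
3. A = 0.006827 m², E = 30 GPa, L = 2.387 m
Model: a uniform prismatic bar under axial load, so k = (A·E) / L (SI units).
  Case 1: k = (0.002589 × (3 × 10¹⁰)) / 0.8109 = 9.578 × 10⁷ N/m = 95.78 MN/m
  Case 2: k = (0.003373 × (3 × 10¹⁰)) / 2.175 = 4.652 × 10⁷ N/m = 46.52 MN/m
  Case 3: k = (0.006827 × (3 × 10¹⁰)) / 2.387 = 8.58 × 10⁷ N/m = 85.8 MN/m
Ordering: 95.78 MN/m (case 1) > 85.8 MN/m (case 3) > 46.52 MN/m (case 2)
Final answer: 1, 3, 2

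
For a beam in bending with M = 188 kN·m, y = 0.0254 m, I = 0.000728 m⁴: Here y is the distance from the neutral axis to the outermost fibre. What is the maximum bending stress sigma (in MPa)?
Model: a beam in bending, so sigma = (M·y) / I.
Convert to SI units:
  M = 188 kN·m = 188000 N·m
Substitute:
  sigma = (188000 × 0.0254) / 0.000728
  sigma = 6.559 × 10⁶ Pa
Convert: sigma = 6.559 × 10⁶ Pa = 6.559 MPa
Final answer: sigma = 6.559 MPa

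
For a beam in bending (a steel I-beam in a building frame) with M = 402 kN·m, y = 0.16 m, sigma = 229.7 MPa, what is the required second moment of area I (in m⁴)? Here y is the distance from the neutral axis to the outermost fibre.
Model: a beam in bending, so sigma = (M·y) / I.
Solve for I: I = (M·y) / sigma.
Convert to SI units:
  M = 402 kN·m = 402000 N·m
  sigma = 229.7 MPa = 2.297 × 10⁸ Pa
Substitute:
  I = (402000 × 0.16) / (2.297 × 10⁸)
  I = 0.00028 m⁴
Final answer: I = 0.00028 m⁴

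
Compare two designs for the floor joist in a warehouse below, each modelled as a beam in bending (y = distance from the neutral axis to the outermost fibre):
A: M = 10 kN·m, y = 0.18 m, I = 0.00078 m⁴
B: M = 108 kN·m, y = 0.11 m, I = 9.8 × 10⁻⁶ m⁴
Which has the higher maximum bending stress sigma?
Model: a beam in bending (y = distance from the neutral axis to the outermost fibre), so sigma = (M·y) / I (SI units).
  A: sigma = (10000 × 0.18) / 0.00078 = 2.308 × 10⁶ Pa = 2.308 MPa
  B: sigma = (108000 × 0.11) / (9.8 × 10⁻⁶) = 1.212 × 10⁹ Pa = 1212 MPa
1212 MPa > 2.308 MPa, so B is larger.
Final answer: B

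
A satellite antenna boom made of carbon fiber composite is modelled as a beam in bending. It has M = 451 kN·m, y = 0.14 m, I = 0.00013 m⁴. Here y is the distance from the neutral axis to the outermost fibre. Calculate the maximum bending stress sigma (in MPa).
Model: a beam in bending, so sigma = (M·y) / I.
Convert to SI units:
  M = 451 kN·m = 451000 N·m
Substitute:
  sigma = (451000 × 0.14) / 0.00013
  sigma = 4.857 × 10⁸ Pa
Convert: sigma = 4.857 × 10⁸ Pa = 485.7 MPa
Final answer: sigma = 485.7 MPa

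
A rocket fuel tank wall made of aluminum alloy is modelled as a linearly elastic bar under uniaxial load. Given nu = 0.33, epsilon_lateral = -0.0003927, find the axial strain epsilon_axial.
Model: a linearly elastic bar under uniaxial load, so epsilon_lateral = -nu·epsilon_axial.
Solve for epsilon_axial: epsilon_axial = -epsilon_lateral / nu.
Substitute:
  epsilon_axial = -(-0.0003927) / 0.33
  epsilon_axial = 0.00119
Final answer: epsilon_axial = 0.00119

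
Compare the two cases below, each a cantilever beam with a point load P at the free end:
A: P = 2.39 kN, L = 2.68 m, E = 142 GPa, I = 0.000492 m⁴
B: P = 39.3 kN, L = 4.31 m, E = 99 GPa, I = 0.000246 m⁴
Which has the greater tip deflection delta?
Model: a cantilever beam with a point load P at the free end, so delta = (P·L^3) / (3·E·I) (SI units).
  A: delta = (2390 × 2.68^3) / (3 × (1.42 × 10¹¹) × 0.000492) = 0.0002195 m = 0.2195 mm
  B: delta = (39300 × 4.31^3) / (3 × (9.9 × 10¹⁰) × 0.000246) = 0.04307 m = 43.07 mm
43.07 mm > 0.2195 mm, so B is larger.
Final answer: B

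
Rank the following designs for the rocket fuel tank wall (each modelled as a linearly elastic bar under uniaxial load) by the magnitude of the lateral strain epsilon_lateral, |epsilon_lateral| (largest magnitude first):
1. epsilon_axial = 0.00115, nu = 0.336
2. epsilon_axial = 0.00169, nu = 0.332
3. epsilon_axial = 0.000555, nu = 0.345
Model: a linearly elastic bar under uniaxial load, so epsilon_lateral = -nu·epsilon_axial (SI units).
  Case 1: epsilon_lateral = -(0.336 × 0.00115) = -0.0003864
  Case 2: epsilon_lateral = -(0.332 × 0.00169) = -0.0005611
  Case 3: epsilon_lateral = -(0.345 × 0.000555) = -0.0001915
Ordering by |epsilon_lateral|: 0.0005611 (case 2) > 0.0003864 (case 1) > 0.0001915 (case 3)
Final answer: 2, 1, 3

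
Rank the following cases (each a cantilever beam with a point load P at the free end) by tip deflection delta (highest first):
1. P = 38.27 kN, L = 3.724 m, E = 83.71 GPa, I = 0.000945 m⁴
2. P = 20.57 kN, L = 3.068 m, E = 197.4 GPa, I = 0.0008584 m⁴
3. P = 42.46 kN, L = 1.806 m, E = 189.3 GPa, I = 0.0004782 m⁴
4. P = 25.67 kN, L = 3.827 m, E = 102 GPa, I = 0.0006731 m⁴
Model: a cantilever beam with a point load P at the free end, so delta = (P·L^3) / (3·E·I) (SI units).
  Case 1: delta = (38270 × 3.724^3) / (3 × (8.371 × 10¹⁰) × 0.000945) = 0.008328 m = 8.328 mm
  Case 2: delta = (20570 × 3.068^3) / (3 × (1.974 × 10¹¹) × 0.0008584) = 0.001169 m = 1.169 mm
  Case 3: delta = (42460 × 1.806^3) / (3 × (1.893 × 10¹¹) × 0.0004782) = 0.000921 m = 0.921 mm
  Case 4: delta = (25670 × 3.827^3) / (3 × (1.02 × 10¹¹) × 0.0006731) = 0.006986 m = 6.986 mm
Ordering: 8.328 mm (case 1) > 6.986 mm (case 4) > 1.169 mm (case 2) > 0.921 mm (case 3)
Final answer: 1, 4, 2, 3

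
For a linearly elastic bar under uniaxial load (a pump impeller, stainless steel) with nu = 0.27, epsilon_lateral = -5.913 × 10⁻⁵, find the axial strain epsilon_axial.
Model: a linearly elastic bar under uniaxial load, so epsilon_lateral = -nu·epsilon_axial.
Solve for epsilon_axial: epsilon_axial = -epsilon_lateral / nu.
Substitute:
  epsilon_axial = -(-5.913 × 10⁻⁵) / 0.27
  epsilon_axial = 0.000219
Final answer: epsilon_axial = 0.000219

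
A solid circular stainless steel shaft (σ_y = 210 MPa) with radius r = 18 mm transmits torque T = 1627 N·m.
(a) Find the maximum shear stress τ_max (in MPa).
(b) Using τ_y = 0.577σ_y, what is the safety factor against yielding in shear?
(a) For a solid circular shaft, τ_max = T·r/J with J = π·r^4/2, i.e. τ_max = 2·T / (π·r^3). Convert r = 18 mm = 0.018 m.
  τ_max = (2 × 1627) / (π × 0.018^3) = 1.776 × 10⁸ Pa = 177.6 MPa
(b) τ_y = 0.577 × 210 = 121.17 MPa
  SF = τ_y/τ_max = 121.17 / 177.6 = 0.6823
Final answer: (a) τ_max = 177.6 MPa, (b) SF = 0.6823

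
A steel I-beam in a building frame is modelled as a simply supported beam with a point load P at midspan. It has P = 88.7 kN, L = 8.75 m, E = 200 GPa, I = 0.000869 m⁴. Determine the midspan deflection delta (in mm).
Model: a simply supported beam with a point load P at midspan, so delta = (P·L^3) / (48·E·I).
Convert to SI units:
  P = 88.7 kN = 88700 N
  E = 200 GPa = 2 × 10¹¹ Pa
Substitute:
  delta = (88700 × 8.75^3) / (48 × (2 × 10¹¹) × 0.000869)
  delta = 0.007123 m
Convert: delta = 0.007123 m = 7.123 mm
Final answer: delta = 7.123 mm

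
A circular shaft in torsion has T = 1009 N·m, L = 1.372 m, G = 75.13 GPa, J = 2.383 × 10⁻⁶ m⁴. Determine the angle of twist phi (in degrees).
Model: a circular shaft in torsion, so phi = (T·L) / (G·J).
Convert to SI units:
  G = 75.13 GPa = 7.513 × 10¹⁰ Pa
Substitute:
  phi = (1009 × 1.372) / ((7.513 × 10¹⁰) × (2.383 × 10⁻⁶))
  phi = 0.007732 rad
Convert to degrees: phi = 0.007732 × 180/π = 0.443°
Final answer: phi = 0.443°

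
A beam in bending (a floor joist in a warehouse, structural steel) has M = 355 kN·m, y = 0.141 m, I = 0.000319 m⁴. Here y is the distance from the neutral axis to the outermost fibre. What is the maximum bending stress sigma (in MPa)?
Model: a beam in bending, so sigma = (M·y) / I.
Convert to SI units:
  M = 355 kN·m = 355000 N·m
Substitute:
  sigma = (355000 × 0.141) / 0.000319
  sigma = 1.569 × 10⁸ Pa
Convert: sigma = 1.569 × 10⁸ Pa = 156.9 MPa
Final answer: sigma = 156.9 MPa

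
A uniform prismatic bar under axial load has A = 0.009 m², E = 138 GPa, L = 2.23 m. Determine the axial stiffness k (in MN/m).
Model: a uniform prismatic bar under axial load, so k = (A·E) / L.
Convert to SI units:
  E = 138 GPa = 1.38 × 10¹¹ Pa
Substitute:
  k = (0.009 × (1.38 × 10¹¹)) / 2.23
  k = 5.57 × 10⁸ N/m
Convert: k = 5.57 × 10⁸ N/m = 557 MN/m
Final answer: k = 557 MN/m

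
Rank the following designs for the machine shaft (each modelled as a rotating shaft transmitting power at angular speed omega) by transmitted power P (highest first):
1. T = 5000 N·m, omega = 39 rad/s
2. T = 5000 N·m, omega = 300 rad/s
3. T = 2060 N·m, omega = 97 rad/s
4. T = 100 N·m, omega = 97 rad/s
Model: a rotating shaft transmitting power at angular speed omega, so P = T·omega (SI units).
  Case 1: P = 5000 × 39 = 195000 W = 195 kW
  Case 2: P = 5000 × 300 = 1.5 × 10⁶ W = 1500 kW
  Case 3: P = 2060 × 97 = 199800 W = 199.8 kW
  Case 4: P = 100 × 97 = 9700 W = 9.7 kW
Ordering: 1500 kW (case 2) > 199.8 kW (case 3) > 195 kW (case 1) > 9.7 kW (case 4)
Final answer: 2, 3, 1, 4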